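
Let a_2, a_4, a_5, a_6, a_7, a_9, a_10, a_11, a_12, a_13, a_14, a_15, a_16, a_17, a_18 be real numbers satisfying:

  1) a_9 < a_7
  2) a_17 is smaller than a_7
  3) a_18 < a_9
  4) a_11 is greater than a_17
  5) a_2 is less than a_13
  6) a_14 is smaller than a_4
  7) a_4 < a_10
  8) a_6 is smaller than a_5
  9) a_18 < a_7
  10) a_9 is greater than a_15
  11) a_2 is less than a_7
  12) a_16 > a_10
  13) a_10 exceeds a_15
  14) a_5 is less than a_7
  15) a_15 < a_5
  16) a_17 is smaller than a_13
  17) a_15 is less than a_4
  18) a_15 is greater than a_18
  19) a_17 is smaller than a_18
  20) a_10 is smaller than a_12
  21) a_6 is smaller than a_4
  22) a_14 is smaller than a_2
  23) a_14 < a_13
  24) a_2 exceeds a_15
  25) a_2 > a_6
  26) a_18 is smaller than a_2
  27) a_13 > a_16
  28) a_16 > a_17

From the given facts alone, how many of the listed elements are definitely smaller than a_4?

The elements the relations force below a_4 are a_17, a_6, a_18, a_14, a_15 — no chain reaches any other.
That is 5.

5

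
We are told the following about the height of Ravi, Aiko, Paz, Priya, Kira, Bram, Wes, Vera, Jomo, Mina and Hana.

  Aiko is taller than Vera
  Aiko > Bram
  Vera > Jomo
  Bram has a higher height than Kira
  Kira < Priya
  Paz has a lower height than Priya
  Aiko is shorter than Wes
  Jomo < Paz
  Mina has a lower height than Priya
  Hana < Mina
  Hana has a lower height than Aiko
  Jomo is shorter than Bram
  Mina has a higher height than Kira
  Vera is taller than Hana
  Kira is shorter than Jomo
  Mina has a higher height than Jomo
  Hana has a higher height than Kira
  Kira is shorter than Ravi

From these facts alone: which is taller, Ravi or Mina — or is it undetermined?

undetermined

Following every chain through Ravi: below Ravi we get Kira.
Mina is not reached, and no chain runs the other way from Mina to Ravi.
So the given relations leave the order of Ravi and Mina undetermined.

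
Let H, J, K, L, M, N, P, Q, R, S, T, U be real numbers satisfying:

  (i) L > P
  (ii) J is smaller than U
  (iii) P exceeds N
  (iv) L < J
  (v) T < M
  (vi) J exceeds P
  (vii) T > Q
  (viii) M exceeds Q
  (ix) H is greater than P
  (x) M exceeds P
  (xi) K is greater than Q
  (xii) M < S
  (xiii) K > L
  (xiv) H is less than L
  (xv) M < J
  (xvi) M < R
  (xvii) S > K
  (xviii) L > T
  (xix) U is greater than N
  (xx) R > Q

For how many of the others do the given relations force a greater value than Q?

8

The elements the relations force above Q are T, M, L, J, K, R, S, U — no chain reaches any other.
That is 8.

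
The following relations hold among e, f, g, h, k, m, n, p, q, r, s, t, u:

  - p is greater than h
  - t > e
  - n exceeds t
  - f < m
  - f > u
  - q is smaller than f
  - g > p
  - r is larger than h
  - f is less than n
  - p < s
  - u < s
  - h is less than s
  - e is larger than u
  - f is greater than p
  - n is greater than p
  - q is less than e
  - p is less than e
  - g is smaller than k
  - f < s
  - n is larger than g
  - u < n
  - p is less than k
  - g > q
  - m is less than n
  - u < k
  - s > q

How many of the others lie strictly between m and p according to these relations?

1

The relations place p below m. An element lies strictly between them when it is forced above p and also forced below m.
Above p: {g, e, t, f, k, n, s}. Below m: {q, h, u, f}.
Intersection: {f} — 1.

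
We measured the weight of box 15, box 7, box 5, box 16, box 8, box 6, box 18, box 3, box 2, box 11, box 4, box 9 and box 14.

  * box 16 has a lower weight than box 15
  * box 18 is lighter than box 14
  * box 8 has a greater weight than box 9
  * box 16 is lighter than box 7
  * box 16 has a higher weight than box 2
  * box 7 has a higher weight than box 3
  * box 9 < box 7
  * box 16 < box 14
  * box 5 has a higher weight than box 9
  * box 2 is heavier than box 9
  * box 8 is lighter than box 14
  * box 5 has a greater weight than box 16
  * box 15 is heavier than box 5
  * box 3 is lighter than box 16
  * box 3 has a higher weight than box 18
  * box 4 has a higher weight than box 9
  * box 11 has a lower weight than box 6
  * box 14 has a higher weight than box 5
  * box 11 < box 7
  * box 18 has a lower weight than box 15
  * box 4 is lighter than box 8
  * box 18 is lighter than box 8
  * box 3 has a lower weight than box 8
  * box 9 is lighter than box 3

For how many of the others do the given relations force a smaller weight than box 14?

8

Directly below box 14: box 18, box 16, box 8, box 5.
One step further: box 9, box 2, box 3, box 4 (8 so far).
Nothing else is reachable below box 14; 8 in all.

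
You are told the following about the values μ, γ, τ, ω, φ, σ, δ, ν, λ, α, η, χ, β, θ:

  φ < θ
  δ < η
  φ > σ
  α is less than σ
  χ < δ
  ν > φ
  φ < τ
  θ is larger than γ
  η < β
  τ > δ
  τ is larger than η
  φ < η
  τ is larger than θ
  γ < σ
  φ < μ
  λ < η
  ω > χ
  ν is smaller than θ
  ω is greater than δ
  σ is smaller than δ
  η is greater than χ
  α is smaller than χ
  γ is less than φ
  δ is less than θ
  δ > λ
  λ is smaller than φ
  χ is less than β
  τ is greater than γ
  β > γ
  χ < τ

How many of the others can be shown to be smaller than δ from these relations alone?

5

The elements the relations force below δ are γ, α, λ, χ, σ — no chain reaches any other.
That is 5.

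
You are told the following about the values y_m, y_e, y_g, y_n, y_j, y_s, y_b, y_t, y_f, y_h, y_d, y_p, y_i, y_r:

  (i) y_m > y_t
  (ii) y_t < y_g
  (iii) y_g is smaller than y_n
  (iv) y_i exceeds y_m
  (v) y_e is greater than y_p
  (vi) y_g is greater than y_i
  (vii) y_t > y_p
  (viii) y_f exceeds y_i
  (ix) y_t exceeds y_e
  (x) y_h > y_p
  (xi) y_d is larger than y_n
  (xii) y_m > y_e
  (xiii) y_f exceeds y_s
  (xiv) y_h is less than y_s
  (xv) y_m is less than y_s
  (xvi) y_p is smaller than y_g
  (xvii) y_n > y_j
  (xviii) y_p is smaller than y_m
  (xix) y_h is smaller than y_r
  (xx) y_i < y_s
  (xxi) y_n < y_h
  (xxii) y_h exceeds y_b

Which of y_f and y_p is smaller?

Link the given pairs in sequence: y_p < y_t; y_t < y_m; y_m < y_i; y_i < y_g; y_g < y_n; y_n < y_h; y_h < y_s; y_s < y_f.
Chaining these gives y_p < y_t < y_m < y_i < y_g < y_n < y_h < y_s < y_f.
So y_p < y_f; y_p is the smaller of the two.

y_p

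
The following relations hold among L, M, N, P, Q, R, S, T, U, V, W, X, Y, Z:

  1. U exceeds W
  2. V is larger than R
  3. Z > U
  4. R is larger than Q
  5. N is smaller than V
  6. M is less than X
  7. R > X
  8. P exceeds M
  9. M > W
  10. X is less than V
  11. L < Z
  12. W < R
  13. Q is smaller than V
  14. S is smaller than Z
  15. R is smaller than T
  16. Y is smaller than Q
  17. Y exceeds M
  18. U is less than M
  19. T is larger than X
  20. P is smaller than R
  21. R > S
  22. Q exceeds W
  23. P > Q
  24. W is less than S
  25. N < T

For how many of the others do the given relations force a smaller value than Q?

4

The elements the relations force below Q are W, U, M, Y — no chain reaches any other.
That is 4.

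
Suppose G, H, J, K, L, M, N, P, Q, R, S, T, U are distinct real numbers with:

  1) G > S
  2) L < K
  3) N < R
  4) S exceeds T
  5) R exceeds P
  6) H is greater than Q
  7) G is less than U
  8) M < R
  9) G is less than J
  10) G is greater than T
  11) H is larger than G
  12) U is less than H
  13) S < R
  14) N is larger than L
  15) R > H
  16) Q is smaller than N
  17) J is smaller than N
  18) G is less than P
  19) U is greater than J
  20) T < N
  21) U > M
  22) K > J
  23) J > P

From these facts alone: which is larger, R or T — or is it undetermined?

R

T < S < G < P < J < U < H < R, by transitivity through S, G, P, J, U, H.
So R is larger.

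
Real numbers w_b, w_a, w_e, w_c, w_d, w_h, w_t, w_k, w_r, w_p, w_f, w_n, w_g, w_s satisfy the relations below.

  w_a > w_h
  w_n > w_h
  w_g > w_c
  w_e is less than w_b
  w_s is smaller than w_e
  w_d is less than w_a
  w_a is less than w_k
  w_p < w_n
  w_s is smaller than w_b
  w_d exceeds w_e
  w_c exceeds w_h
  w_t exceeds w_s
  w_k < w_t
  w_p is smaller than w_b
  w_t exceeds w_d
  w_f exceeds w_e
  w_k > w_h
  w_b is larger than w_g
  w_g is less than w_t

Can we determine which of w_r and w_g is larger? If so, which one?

Following every chain through w_r: nothing is chained to w_r.
w_g is not reached, and no chain runs the other way from w_g to w_r.
So the given relations leave the order of w_r and w_g undetermined.

undetermined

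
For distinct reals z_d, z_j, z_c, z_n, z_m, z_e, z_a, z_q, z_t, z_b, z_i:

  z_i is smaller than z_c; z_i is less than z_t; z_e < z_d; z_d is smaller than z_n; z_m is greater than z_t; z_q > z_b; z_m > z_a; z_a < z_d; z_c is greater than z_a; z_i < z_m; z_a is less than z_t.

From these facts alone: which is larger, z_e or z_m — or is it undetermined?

undetermined

Following every chain through z_e: above z_e we get z_d, z_n.
z_m is not reached, and no chain runs the other way from z_m to z_e.
So the given relations leave the order of z_e and z_m undetermined.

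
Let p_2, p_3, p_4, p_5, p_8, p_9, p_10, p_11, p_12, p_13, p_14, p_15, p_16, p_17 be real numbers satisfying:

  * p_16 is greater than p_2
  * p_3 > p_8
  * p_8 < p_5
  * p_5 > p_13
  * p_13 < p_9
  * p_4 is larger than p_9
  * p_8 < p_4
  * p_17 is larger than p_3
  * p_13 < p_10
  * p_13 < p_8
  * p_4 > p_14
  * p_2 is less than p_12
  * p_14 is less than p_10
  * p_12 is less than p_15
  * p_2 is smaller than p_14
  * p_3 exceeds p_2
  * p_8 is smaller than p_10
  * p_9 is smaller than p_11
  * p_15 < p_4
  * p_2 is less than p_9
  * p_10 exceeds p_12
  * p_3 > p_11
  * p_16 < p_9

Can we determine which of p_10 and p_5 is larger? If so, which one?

Following every chain through p_5: below p_5 we get p_13, p_8.
p_10 is not reached, and no chain runs the other way from p_10 to p_5.
So the given relations leave the order of p_5 and p_10 undetermined.

undetermined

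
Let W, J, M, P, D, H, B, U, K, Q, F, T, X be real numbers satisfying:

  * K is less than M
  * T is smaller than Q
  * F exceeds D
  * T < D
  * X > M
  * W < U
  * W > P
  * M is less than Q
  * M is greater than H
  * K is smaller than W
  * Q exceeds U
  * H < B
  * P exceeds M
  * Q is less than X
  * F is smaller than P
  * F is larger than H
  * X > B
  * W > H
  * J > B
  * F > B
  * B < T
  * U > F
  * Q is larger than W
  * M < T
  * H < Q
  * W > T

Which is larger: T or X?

T < D and D < F give T < F.
With F < P: T < D < F < P.
Then P < W extends the chain to W.
Then W < U extends the chain to U.
With U < Q: T < D < F < P < W < U < Q.
With Q < X: T < D < F < P < W < U < Q < X.
So T < X; X is the larger of the two.

X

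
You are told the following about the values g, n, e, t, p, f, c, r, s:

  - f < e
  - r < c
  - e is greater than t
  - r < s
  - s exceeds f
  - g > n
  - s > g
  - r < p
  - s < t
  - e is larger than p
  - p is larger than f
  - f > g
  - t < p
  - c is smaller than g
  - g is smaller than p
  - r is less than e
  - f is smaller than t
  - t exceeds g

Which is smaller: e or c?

Following the relations from c: c < g < f < s < t < p < e.
So c < e; c is the smaller of the two.

c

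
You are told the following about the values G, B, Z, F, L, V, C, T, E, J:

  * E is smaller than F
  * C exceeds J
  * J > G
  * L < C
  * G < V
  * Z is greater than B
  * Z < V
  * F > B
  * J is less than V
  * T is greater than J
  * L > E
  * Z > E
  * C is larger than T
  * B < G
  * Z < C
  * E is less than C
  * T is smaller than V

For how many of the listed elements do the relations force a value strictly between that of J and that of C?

1

The relations place J below C. An element lies strictly between them when it is forced above J and also forced below C.
Above J: {T, V}. Below C: {E, B, G, T, Z, L}.
Intersection: {T} — 1.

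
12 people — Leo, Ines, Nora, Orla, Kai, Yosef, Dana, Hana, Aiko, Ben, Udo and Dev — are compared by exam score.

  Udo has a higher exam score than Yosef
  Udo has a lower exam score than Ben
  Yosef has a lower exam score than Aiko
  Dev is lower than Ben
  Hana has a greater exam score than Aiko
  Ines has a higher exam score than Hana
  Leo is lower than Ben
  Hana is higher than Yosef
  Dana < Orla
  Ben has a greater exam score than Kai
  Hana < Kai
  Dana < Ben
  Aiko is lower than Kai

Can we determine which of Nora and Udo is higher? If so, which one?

Following every chain through Udo: above Udo we get Ben; below Udo we get Yosef.
Nora is not reached, and no chain runs the other way from Nora to Udo.
So the given relations leave the order of Udo and Nora undetermined.

undetermined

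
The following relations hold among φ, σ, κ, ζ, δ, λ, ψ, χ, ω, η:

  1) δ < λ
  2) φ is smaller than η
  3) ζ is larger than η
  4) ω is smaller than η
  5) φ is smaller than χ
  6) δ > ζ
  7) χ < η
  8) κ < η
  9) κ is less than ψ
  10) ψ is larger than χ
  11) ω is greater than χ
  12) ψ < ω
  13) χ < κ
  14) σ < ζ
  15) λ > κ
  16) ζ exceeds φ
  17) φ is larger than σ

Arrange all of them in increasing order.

σ < φ < χ < κ < ψ < ω < η < ζ < δ < λ

Nothing is placed below σ, so it is least; from there σ < φ; φ < χ; χ < κ; κ < ψ; ψ < ω; ω < η; η < ζ; ζ < δ; δ < λ, each given directly.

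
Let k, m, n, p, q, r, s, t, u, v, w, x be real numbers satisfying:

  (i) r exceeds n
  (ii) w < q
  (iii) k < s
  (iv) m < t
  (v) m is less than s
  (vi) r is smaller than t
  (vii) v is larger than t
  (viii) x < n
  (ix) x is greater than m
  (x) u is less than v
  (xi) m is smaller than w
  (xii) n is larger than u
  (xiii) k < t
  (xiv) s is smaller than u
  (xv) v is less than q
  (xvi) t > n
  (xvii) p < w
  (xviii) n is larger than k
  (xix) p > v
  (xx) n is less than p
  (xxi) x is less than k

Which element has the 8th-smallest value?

t

Chaining the given pairs: m < x < k < s < u < n < r < t < v < p < w < q.
Counting 8 from the smallest end gives t.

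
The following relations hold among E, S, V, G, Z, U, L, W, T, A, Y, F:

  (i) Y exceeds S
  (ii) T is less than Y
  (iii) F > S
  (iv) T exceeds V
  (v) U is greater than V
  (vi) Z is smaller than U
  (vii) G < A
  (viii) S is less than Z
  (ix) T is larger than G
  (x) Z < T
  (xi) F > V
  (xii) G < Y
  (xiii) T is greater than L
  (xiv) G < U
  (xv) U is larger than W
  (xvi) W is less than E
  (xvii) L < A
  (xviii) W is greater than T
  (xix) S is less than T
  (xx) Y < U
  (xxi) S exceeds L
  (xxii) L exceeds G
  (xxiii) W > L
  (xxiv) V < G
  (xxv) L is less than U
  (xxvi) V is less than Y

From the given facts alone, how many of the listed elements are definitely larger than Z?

The elements the relations force above Z are T, W, Y, E, U — no chain reaches any other.
That is 5.

5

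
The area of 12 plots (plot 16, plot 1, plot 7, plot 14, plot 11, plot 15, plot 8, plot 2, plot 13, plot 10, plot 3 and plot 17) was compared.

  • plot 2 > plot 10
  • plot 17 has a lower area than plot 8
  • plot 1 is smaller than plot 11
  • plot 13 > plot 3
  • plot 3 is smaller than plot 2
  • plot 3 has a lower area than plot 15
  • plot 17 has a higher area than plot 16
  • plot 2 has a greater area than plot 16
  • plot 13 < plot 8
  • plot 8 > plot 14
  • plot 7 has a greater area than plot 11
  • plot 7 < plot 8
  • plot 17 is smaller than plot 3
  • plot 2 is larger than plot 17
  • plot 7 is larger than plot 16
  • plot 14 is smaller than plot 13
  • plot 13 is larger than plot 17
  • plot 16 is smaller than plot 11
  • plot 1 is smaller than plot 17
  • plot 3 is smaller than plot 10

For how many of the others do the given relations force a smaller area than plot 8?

8

The elements the relations force below plot 8 are plot 16, plot 1, plot 17, plot 3, plot 14, plot 13, plot 11, plot 7 — no chain reaches any other.
That is 8.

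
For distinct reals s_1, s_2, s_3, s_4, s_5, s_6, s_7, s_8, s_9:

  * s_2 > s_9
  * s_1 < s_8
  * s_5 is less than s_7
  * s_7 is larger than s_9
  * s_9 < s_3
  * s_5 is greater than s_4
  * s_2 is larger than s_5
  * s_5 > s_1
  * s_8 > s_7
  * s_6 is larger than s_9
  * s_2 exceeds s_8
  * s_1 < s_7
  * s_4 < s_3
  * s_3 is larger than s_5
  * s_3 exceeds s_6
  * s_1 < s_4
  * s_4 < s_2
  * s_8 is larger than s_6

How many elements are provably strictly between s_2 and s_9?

3

The relations place s_9 below s_2. An element lies strictly between them when it is forced above s_9 and also forced below s_2.
Above s_9: {s_6, s_7, s_8, s_3}. Below s_2: {s_1, s_6, s_4, s_5, s_7, s_8}.
Intersection: {s_6, s_7, s_8} — 3.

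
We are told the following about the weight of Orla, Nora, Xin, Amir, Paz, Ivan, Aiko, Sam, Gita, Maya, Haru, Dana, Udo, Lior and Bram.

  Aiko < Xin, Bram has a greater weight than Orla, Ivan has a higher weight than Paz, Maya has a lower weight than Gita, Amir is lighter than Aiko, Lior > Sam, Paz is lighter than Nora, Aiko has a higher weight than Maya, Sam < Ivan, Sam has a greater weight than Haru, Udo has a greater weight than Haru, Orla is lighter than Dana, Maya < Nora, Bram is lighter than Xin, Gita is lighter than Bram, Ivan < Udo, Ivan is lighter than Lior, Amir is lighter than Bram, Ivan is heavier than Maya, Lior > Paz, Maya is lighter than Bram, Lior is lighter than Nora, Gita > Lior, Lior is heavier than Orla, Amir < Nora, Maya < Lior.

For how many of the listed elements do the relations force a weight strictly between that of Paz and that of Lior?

Chaining upward from Paz reaches: Ivan, Gita, Nora, Bram, Udo, Xin.
Chaining downward from Lior reaches: Haru, Sam, Orla, Maya, Ivan.
Strictly between Paz and Lior are those in both lists: Ivan — 1 element.

1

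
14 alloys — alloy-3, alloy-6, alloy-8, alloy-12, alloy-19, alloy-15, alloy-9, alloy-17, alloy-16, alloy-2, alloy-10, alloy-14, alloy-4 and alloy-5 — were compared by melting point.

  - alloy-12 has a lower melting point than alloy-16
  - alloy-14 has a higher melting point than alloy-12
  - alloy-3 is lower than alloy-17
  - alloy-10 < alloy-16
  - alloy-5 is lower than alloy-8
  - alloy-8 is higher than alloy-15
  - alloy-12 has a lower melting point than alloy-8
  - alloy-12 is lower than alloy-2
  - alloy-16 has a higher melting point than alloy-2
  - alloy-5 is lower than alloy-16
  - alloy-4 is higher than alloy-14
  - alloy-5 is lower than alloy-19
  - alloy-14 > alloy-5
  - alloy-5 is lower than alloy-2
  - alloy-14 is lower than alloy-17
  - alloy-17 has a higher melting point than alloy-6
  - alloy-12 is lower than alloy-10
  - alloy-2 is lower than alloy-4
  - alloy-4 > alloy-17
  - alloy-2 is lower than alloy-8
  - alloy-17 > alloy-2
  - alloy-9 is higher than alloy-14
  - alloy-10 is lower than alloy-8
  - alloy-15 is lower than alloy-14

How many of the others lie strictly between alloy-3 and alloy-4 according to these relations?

Chaining upward from alloy-3 reaches: alloy-17.
Chaining downward from alloy-4 reaches: alloy-5, alloy-12, alloy-6, alloy-15, alloy-14, alloy-2, alloy-17.
Strictly between alloy-3 and alloy-4 are those in both lists: alloy-17 — 1 element.

1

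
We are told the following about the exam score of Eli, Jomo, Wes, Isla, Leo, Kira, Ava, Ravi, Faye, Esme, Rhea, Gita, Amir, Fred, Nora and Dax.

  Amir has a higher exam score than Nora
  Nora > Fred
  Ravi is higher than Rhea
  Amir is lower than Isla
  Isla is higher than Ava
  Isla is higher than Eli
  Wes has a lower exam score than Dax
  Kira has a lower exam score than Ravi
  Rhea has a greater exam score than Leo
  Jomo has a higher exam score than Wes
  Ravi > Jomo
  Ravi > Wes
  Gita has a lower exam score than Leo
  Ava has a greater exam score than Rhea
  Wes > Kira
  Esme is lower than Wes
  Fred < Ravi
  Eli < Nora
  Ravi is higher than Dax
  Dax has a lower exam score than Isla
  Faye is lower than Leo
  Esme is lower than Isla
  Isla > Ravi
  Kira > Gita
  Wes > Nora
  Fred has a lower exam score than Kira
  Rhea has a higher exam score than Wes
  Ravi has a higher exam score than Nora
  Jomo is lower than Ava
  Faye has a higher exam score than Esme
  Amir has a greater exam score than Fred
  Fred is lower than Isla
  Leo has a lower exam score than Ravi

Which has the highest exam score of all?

Isla

Chaining downward from Isla: directly below it, Esme, Fred, Eli, Dax, Ravi, Amir, Ava; then Kira, Leo, Nora, Wes, Rhea, Jomo; then Faye, Gita.
That covers every other element, and nothing is given above Isla, so Isla is the highest exam score.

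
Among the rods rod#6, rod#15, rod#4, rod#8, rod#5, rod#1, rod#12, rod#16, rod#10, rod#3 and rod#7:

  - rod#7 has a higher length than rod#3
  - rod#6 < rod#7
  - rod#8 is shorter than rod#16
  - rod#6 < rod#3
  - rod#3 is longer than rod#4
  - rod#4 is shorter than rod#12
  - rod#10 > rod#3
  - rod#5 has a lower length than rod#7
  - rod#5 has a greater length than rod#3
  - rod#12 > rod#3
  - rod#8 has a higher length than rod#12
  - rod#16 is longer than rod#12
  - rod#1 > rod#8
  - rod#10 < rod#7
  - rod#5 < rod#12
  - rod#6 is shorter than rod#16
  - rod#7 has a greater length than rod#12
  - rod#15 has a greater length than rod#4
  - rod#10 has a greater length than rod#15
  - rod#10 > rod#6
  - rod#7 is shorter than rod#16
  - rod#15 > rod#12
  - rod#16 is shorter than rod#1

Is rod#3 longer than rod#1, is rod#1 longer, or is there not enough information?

rod#1

rod#3 < rod#5 < rod#12 < rod#15 < rod#10 < rod#7 < rod#16 < rod#1, by transitivity through rod#5, rod#12, rod#15, rod#10, rod#7, rod#16.
So rod#1 is longer.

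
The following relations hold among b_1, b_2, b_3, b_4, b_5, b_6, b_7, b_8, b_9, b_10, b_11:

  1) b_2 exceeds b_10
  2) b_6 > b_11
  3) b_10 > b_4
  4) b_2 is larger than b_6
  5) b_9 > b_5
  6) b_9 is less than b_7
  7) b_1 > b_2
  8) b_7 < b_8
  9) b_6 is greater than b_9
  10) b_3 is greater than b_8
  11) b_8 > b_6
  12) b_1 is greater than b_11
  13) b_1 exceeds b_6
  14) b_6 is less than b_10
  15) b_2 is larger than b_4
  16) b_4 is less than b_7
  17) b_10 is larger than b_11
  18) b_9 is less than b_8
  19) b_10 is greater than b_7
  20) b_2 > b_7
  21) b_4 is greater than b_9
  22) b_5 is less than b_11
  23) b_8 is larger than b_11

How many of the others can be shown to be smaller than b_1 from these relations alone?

From b_1 the given relations immediately reach b_11, b_6, b_2.
From those, b_5, b_9, b_4, b_7, b_10 — 8 in total.
Nothing else is reachable below b_1; 8 in all.

8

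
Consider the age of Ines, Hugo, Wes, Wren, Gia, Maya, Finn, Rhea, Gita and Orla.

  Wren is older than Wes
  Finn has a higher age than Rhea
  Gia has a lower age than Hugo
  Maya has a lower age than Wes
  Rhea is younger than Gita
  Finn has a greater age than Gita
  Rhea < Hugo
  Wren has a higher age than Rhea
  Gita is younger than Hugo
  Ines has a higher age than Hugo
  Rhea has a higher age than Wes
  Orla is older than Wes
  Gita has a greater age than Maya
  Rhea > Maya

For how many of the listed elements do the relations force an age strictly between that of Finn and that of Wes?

Chaining upward from Wes reaches: Rhea, Orla, Wren, Gita, Hugo, Ines.
Chaining downward from Finn reaches: Maya, Rhea, Gita.
Strictly between Wes and Finn are those in both lists: Rhea, Gita — 2 elements.

2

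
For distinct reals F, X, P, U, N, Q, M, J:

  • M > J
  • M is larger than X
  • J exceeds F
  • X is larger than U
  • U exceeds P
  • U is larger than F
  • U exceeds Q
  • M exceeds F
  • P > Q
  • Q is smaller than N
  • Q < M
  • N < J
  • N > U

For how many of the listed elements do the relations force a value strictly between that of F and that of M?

4

The relations place F below M. An element lies strictly between them when it is forced above F and also forced below M.
Above F: {U, N, X, J}. Below M: {Q, P, U, N, X, J}.
Intersection: {U, N, X, J} — 4.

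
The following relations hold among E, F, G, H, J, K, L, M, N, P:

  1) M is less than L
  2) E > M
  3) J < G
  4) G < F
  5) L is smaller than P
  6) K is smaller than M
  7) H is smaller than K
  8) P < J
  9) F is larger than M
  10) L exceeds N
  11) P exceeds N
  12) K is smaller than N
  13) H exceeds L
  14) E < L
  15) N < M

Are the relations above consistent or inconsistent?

inconsistent

We have L < H stated directly, yet also H < K < N < M < E < L by chaining the others — so H < L. Contradiction.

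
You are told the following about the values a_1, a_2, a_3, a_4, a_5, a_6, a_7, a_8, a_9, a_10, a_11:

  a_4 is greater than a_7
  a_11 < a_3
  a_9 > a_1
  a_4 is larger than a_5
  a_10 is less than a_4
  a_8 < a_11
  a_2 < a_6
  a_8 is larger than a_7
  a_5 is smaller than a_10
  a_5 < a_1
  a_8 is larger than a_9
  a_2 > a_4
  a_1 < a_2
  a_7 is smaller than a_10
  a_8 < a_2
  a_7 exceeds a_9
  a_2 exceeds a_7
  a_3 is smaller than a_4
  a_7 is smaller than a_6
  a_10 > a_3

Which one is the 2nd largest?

a_2

Piecing the relations together gives one ordering: a_5 < a_1 < a_9 < a_7 < a_8 < a_11 < a_3 < a_10 < a_4 < a_2 < a_6.
Counting 2 from the largest end gives a_2.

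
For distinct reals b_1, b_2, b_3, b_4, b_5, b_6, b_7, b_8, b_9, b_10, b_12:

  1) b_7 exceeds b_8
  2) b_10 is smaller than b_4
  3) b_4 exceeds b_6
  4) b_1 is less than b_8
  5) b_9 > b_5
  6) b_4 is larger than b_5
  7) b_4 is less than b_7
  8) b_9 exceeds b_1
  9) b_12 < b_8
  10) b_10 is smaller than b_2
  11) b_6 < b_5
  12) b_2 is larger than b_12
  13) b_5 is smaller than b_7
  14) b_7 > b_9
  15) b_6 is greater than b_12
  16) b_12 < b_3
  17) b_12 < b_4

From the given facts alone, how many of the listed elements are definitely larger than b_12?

8

From b_12 the given relations immediately reach b_6, b_8, b_2, b_4, b_3.
From those, b_5, b_7 — 7 in total.
From those, b_9 — 8 in total.
No other element is forced above b_12 by the given relations, so the count is 8.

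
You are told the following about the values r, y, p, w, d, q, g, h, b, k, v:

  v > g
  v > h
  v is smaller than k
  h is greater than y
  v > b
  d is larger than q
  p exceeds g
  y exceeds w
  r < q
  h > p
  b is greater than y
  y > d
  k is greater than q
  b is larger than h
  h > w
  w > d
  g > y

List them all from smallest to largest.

Each adjacent pair is fixed by a given relation: r < q; q < d; d < w; w < y; y < g; g < p; p < h; h < b; b < v; v < k. Chaining them end to end gives the full order.

r < q < d < w < y < g < p < h < b < v < k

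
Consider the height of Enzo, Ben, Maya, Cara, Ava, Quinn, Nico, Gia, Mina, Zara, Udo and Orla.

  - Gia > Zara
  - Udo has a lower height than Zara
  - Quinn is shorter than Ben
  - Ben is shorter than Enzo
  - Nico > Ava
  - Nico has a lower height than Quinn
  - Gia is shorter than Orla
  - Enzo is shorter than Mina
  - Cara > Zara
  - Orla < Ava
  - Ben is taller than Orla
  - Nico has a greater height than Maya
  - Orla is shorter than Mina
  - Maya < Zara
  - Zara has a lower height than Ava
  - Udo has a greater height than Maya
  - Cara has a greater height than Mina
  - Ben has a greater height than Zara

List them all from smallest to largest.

Maya < Udo < Zara < Gia < Orla < Ava < Nico < Quinn < Ben < Enzo < Mina < Cara

The consecutive links are each given: Maya < Udo; Udo < Zara; Zara < Gia; Gia < Orla; Orla < Ava; Ava < Nico; Nico < Quinn; Quinn < Ben; Ben < Enzo; Enzo < Mina; Mina < Cara.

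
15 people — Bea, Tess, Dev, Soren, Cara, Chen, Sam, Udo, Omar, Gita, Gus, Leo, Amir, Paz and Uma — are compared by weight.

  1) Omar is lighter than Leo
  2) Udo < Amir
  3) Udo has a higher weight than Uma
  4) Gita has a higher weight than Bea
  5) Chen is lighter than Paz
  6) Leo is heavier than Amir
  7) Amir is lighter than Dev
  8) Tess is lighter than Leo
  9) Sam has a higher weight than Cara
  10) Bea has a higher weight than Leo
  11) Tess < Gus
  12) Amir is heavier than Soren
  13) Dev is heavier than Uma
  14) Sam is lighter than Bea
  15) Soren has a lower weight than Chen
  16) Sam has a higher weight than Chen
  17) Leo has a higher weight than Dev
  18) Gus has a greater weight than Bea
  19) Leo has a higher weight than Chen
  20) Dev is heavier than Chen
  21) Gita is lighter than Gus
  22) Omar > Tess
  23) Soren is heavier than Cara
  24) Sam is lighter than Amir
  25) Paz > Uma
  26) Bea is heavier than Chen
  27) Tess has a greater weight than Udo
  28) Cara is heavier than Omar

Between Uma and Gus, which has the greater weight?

Uma < Udo and Udo < Tess give Uma < Tess.
Then Tess < Omar extends the chain to Omar.
With Omar < Cara: Uma < Udo < Tess < Omar < Cara.
With Cara < Soren: Uma < Udo < Tess < Omar < Cara < Soren.
With Soren < Chen: Uma < Udo < Tess < Omar < Cara < Soren < Chen.
Then Chen < Sam extends the chain to Sam.
With Sam < Amir: Uma < Udo < Tess < Omar < Cara < Soren < Chen < Sam < Amir.
Then Amir < Dev extends the chain to Dev.
With Dev < Leo: Uma < Udo < Tess < Omar < Cara < Soren < Chen < Sam < Amir < Dev < Leo.
Then Leo < Bea extends the chain to Bea.
With Bea < Gita: Uma < Udo < Tess < Omar < Cara < Soren < Chen < Sam < Amir < Dev < Leo < Bea < Gita.
Then Gita < Gus extends the chain to Gus.
So Uma < Gus; Gus is the heavier of the two.

Gus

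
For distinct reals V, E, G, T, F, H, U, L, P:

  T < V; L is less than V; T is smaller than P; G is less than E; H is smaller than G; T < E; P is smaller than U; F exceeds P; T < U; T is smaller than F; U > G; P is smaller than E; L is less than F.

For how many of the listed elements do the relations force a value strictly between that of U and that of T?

1

The relations place T below U. An element lies strictly between them when it is forced above T and also forced below U.
Above T: {P, E, V, F}. Below U: {P, H, G}.
Intersection: {P} — 1.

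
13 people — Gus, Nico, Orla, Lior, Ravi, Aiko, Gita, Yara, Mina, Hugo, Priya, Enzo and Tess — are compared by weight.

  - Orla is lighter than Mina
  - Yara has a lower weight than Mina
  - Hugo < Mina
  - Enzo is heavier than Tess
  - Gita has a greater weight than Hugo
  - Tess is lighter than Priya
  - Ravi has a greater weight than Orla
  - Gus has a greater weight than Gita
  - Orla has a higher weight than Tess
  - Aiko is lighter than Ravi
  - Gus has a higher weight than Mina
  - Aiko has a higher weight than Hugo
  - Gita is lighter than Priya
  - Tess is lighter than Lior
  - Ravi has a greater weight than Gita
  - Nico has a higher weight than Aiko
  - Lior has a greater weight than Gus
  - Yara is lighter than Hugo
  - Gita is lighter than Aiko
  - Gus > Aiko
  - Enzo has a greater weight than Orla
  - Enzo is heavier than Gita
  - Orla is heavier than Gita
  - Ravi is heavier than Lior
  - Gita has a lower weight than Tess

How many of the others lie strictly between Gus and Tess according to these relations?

Chaining upward from Tess reaches: Priya, Orla, Mina, Enzo, Lior, Ravi.
Chaining downward from Gus reaches: Yara, Hugo, Gita, Aiko, Orla, Mina.
Strictly between Tess and Gus are those in both lists: Orla, Mina — 2 elements.

2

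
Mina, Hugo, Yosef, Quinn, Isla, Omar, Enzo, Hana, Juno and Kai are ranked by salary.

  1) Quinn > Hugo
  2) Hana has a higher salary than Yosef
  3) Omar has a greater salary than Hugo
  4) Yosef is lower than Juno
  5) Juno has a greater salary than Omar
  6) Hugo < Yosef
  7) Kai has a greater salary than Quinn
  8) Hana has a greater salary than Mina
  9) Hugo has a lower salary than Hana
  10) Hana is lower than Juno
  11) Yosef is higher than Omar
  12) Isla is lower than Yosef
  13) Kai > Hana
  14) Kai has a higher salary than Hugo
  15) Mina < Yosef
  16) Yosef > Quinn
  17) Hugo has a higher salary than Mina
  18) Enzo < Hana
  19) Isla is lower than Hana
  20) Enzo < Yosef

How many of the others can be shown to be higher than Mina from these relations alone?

From Mina the given relations immediately reach Hugo, Yosef, Hana.
From those, Omar, Quinn, Juno, Kai — 7 in total.
Nothing else is reachable above Mina; 7 in all.

7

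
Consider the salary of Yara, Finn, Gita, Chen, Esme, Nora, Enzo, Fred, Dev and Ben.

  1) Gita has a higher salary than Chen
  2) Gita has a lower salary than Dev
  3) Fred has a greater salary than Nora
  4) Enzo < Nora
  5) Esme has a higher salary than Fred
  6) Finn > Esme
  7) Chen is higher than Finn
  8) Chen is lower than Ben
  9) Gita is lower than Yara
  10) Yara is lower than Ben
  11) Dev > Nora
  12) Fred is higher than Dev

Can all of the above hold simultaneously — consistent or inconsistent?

inconsistent

Chaining the given relations yields Dev < Fred < Esme < Finn < Chen < Gita, so Dev < Gita. But one relation states Gita < Dev. These cannot both hold.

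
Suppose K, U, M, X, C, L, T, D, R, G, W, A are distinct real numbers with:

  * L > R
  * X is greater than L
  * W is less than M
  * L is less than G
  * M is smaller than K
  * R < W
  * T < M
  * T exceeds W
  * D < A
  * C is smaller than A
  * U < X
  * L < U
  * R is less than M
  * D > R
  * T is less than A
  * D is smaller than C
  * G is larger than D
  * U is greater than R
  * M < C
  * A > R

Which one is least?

Chaining upward from R: directly above it, D, W, L, M, U, A; then G, T, C, K, X.
That covers every other element, and nothing is given below R, so R is the least.

R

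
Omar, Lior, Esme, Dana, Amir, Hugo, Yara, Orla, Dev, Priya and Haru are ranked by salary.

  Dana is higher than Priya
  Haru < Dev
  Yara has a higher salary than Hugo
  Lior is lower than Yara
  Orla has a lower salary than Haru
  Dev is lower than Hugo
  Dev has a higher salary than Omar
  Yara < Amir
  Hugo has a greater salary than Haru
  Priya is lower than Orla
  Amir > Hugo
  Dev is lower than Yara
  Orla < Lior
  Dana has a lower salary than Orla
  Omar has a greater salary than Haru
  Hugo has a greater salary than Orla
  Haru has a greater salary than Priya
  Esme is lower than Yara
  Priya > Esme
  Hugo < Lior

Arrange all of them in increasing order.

The consecutive links are each given: Esme < Priya; Priya < Dana; Dana < Orla; Orla < Haru; Haru < Omar; Omar < Dev; Dev < Hugo; Hugo < Lior; Lior < Yara; Yara < Amir.

Esme < Priya < Dana < Orla < Haru < Omar < Dev < Hugo < Lior < Yara < Amir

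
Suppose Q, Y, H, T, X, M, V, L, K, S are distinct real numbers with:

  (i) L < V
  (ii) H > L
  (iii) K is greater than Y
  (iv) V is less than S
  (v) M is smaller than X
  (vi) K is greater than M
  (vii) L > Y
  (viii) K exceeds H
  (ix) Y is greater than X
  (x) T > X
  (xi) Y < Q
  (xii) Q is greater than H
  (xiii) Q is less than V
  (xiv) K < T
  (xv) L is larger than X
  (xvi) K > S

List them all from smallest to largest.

Each adjacent pair is fixed by a given relation: M < X; X < Y; Y < L; L < H; H < Q; Q < V; V < S; S < K; K < T. Chaining them end to end gives the full order.

M < X < Y < L < H < Q < V < S < K < T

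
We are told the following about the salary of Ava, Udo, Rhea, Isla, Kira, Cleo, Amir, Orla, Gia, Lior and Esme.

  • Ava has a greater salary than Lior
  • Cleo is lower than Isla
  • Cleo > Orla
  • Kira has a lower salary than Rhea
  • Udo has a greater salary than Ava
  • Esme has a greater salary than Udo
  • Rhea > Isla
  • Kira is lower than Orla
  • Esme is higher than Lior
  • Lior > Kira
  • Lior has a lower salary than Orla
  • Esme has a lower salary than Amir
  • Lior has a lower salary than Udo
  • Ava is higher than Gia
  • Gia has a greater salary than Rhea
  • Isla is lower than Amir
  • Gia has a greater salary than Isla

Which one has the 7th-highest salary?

The consecutive relations fix a unique order: Kira < Lior < Orla < Cleo < Isla < Rhea < Gia < Ava < Udo < Esme < Amir.
The 7th largest is Isla.

Isla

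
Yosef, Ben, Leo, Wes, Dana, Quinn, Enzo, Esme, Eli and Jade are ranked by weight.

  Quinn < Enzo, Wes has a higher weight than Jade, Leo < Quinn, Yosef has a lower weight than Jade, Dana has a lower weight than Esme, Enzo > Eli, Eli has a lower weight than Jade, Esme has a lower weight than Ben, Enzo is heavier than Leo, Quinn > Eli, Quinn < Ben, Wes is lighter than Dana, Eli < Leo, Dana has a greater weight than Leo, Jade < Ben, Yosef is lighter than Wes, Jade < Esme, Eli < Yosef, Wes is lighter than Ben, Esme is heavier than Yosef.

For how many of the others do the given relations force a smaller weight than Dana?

From Dana the given relations immediately reach Leo, Wes.
From those, Eli, Yosef, Jade — 5 in total.
No other element is forced below Dana by the given relations, so the count is 5.

5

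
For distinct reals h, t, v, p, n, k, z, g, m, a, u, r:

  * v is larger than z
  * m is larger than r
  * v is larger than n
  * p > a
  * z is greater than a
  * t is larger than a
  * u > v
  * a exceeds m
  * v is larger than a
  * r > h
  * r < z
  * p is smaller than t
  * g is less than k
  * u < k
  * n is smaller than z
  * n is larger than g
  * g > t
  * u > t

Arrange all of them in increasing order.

Nothing is placed below h, so it is least; from there h < r; r < m; m < a; a < p; p < t; t < g; g < n; n < z; z < v; v < u; u < k, each given directly.

h < r < m < a < p < t < g < n < z < v < u < k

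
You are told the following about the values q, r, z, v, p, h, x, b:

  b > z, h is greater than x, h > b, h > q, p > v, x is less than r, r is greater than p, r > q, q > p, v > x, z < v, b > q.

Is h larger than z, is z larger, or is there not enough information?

The relevant relations are z < v; v < p; p < q; q < b; b < h.
Together: z < v < p < q < b < h.
So h is larger.

h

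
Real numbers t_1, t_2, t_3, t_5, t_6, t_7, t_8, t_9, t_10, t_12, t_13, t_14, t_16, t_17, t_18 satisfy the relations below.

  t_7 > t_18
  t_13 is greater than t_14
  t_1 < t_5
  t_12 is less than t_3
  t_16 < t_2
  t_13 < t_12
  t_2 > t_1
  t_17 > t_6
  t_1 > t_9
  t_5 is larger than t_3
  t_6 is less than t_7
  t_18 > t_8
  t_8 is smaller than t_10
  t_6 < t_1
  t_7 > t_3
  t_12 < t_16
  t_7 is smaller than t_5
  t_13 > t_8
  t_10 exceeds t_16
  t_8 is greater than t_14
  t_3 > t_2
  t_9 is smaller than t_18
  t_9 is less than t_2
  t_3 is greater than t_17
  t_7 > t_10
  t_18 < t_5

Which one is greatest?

Chaining downward from t_5: directly below it, t_18, t_1, t_3, t_7; then t_8, t_9, t_12, t_6, t_10, t_17, t_2; then t_14, t_13, t_16.
That covers every other element, and nothing is given above t_5, so t_5 is the greatest.

t_5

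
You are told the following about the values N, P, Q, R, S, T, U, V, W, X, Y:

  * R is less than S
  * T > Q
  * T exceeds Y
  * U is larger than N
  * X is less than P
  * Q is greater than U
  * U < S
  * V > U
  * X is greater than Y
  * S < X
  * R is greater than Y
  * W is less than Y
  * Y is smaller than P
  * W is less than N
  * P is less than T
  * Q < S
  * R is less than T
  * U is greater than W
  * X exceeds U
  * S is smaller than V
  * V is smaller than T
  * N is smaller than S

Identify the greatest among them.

T

Chaining downward from T: directly below it, Y, R, Q, V, P; then W, U, S, X; then N.
That covers every other element, and nothing is given above T, so T is the greatest.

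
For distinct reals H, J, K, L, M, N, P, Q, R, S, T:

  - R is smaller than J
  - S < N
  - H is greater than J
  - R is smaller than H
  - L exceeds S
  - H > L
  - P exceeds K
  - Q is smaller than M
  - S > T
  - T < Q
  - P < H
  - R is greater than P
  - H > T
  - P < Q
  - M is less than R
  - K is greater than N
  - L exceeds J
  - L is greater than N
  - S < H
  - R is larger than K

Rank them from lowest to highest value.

T < S < N < K < P < Q < M < R < J < L < H

The consecutive links are each given: T < S; S < N; N < K; K < P; P < Q; Q < M; M < R; R < J; J < L; L < H.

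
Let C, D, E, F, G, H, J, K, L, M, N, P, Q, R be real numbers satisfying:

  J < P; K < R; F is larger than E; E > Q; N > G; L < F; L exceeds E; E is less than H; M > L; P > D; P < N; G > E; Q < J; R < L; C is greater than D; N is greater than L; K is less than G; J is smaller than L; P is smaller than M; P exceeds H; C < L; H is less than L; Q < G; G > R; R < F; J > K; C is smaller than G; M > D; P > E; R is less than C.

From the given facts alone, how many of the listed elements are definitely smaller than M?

10

The elements the relations force below M are K, Q, D, E, J, H, R, C, P, L — no chain reaches any other.
That is 10.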